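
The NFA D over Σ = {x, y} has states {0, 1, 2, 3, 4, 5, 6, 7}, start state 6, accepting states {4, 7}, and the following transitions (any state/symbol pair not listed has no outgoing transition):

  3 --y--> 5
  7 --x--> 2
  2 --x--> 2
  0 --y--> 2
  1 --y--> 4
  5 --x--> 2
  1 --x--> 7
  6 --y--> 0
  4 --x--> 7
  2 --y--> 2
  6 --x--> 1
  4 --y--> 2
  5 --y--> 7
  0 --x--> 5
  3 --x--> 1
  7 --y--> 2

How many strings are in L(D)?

The useful subgraph on states {0, 1, 4, 5, 6, 7} is acyclic, so L(D) is finite; the longest accepting path visits 4 useful states, giving maximum string length 3.
Counting accepting paths from 6 by length: 2 of length 2, 2 of length 3. Total 4.

4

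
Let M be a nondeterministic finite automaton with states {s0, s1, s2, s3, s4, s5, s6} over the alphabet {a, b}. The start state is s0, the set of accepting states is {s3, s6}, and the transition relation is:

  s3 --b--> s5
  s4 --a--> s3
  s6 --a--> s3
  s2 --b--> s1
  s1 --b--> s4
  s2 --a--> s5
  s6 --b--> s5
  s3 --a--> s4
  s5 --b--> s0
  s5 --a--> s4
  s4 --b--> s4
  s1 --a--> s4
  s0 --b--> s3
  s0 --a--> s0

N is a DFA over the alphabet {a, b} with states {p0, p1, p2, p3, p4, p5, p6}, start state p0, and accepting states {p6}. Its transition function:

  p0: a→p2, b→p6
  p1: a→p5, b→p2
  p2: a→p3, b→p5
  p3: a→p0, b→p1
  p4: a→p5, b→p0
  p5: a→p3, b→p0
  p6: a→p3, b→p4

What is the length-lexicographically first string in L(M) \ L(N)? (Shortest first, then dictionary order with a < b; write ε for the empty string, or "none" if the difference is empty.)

ab

The string ab is accepted by M but not by N.
No shorter string lies in the difference, and ab is the lexicographically first length-2 string in L(M) \ L(N).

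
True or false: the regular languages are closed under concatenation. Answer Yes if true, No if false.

Yes

If R₁ and R₂ are regular expressions for the two languages then R₁R₂ denotes L₁L₂; on automata, add ε-moves from every accepting state of an NFA for L₁ to the start state of an NFA for L₂ and keep only the second machine's accepting states.
So the regular languages are closed under concatenation.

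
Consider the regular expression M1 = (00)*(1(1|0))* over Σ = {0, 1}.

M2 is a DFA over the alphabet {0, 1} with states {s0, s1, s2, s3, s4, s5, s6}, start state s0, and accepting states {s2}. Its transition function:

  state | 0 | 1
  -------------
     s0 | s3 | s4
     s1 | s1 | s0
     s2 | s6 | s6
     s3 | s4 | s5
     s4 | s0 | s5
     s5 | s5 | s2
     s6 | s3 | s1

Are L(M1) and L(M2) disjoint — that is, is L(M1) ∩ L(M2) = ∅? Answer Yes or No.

The string 0011 is accepted by both M1 and M2.
Hence L(M1) ∩ L(M2) ≠ ∅.

No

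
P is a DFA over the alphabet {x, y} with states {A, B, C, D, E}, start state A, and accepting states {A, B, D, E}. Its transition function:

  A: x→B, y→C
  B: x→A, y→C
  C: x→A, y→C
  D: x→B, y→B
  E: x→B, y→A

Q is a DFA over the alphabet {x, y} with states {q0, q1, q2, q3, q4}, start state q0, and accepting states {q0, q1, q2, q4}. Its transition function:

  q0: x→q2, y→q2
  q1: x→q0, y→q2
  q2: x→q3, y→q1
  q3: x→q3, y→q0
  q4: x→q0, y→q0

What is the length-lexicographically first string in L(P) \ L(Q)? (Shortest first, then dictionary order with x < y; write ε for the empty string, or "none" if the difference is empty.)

xx

The string xx is accepted by P but not by Q.
No shorter string lies in the difference, and xx is the lexicographically first length-2 string in L(P) \ L(Q).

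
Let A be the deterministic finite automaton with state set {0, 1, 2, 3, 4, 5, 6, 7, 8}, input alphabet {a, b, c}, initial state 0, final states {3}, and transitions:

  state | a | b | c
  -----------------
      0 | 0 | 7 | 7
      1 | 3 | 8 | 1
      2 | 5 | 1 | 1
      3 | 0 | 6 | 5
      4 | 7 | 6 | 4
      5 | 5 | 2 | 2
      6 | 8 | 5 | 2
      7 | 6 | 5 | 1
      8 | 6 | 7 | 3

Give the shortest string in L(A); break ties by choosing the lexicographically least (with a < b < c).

A breadth-first search from 0 reaches an accepting state first via the path 0 → 7 → 1 → 3 on input bca.
No string of length < 3 is accepted (BFS exhausts all shorter strings without reaching an accepting state), and bca is the lexicographically least accepting string of length 3.

bca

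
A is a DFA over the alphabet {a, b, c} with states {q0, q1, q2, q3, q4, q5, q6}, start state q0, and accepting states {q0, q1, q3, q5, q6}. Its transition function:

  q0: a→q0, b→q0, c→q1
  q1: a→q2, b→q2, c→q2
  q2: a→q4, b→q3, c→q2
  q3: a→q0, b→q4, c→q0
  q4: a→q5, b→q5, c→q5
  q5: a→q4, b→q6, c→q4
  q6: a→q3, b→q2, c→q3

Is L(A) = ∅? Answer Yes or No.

No

The empty string ε is accepted: the run q0 ends in the accepting state q0.
Since at least one string is accepted, L(A) is not empty.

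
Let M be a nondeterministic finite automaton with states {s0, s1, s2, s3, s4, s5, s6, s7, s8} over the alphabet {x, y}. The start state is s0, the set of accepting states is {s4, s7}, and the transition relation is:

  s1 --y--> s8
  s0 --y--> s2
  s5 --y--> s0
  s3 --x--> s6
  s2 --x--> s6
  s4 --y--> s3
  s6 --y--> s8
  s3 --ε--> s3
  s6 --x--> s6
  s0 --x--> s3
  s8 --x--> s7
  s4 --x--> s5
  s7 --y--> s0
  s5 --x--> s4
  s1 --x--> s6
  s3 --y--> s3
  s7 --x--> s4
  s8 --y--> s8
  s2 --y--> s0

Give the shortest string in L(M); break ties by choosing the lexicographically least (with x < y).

A breadth-first search from s0 reaches an accepting state first via the path s0 → s3 → s6 → s8 → s7 on input xxyx.
No string of length < 4 is accepted (BFS exhausts all shorter strings without reaching an accepting state), and xxyx is the lexicographically least accepting string of length 4.

xxyx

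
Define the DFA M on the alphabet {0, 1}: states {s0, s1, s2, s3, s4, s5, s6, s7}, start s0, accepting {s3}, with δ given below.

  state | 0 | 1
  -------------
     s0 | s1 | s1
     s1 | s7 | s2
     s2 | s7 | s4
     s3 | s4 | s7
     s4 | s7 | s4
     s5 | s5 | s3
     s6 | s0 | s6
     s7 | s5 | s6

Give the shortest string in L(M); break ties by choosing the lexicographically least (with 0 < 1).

0001

A breadth-first search from s0 reaches an accepting state first via the path s0 → s1 → s7 → s5 → s3 on input 0001.
No string of length < 4 is accepted (BFS exhausts all shorter strings without reaching an accepting state), and 0001 is the lexicographically least accepting string of length 4.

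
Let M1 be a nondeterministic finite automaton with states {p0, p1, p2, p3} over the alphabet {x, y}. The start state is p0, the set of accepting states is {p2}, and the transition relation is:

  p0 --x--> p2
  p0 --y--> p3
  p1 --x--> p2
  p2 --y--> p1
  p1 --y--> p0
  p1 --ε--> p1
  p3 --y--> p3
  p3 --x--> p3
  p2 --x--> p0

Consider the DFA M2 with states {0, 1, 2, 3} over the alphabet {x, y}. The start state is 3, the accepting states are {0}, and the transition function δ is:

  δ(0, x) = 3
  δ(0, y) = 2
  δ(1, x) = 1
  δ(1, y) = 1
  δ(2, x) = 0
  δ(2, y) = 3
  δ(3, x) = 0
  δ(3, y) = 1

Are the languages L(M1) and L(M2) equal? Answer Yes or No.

Exploring the product automaton M1 × M2 from the start pair (p0, 3), following both machines on each input symbol, reaches 4 state pairs: (p0, 3), (p2, 0), (p3, 1), (p1, 2).
M1 accepts in {p2} and M2 accepts in {0}. In every reachable pair the two components are either both accepting — (p2, 0) — or both non-accepting, so no string is accepted by exactly one of the machines: L(M1) \ L(M2) and L(M2) \ L(M1) are both empty.
Hence every string is accepted by M1 iff it is accepted by M2, and the two languages coincide.

Yes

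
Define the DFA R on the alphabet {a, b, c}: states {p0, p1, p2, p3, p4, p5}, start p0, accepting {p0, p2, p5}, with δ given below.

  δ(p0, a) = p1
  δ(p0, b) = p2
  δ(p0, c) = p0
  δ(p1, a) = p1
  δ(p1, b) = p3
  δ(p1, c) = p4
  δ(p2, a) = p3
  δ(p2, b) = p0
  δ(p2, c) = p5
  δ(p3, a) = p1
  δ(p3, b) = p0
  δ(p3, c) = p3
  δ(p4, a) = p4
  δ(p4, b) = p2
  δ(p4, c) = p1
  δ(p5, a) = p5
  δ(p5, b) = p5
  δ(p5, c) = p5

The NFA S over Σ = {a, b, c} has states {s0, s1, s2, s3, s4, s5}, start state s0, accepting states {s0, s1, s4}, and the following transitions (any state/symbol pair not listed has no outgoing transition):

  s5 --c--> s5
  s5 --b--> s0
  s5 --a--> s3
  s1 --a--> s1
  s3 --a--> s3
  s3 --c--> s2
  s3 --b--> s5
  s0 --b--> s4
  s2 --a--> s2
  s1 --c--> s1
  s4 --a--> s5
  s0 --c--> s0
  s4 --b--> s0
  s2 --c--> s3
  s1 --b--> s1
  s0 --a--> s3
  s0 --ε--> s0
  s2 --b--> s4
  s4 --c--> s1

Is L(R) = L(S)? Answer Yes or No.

Exploring the product automaton R × S from the start pair (p0, s0), following both machines on each input symbol, reaches 6 state pairs: (p0, s0), (p1, s3), (p2, s4), (p3, s5), (p4, s2), (p5, s1).
R accepts in {p0, p2, p5} and S accepts in {s0, s1, s4}. In every reachable pair the two components are either both accepting — (p0, s0), (p2, s4), (p5, s1) — or both non-accepting, so no string is accepted by exactly one of the machines: L(R) \ L(S) and L(S) \ L(R) are both empty.
Hence every string is accepted by R iff it is accepted by S, and the two languages coincide.

Yes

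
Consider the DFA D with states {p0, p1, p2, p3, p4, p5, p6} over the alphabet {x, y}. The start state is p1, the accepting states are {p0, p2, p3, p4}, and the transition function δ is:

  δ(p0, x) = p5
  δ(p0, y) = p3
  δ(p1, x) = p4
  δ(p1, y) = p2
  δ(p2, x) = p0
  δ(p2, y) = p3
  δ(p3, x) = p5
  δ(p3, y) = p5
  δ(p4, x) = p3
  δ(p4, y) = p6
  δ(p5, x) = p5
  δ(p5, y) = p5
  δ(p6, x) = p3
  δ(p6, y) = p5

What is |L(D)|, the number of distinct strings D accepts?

7

The useful subgraph on states {p0, p1, p2, p3, p4, p6} is acyclic, so L(D) is finite; the longest accepting path visits 4 useful states, giving maximum string length 3.
Counting accepting paths from p1 by length: 2 of length 1, 3 of length 2, 2 of length 3. Total 7.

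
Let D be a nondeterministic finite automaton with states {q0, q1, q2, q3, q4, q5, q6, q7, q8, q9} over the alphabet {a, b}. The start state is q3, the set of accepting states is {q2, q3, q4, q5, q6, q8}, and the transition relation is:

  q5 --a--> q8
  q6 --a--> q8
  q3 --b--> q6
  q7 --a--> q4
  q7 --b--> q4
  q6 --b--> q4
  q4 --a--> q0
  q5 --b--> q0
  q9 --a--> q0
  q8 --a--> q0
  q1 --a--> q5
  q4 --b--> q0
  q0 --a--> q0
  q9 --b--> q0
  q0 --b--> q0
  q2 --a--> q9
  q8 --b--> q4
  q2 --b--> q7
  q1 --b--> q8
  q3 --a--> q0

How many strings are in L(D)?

The useful subgraph on states {q3, q4, q6, q8} is acyclic, so L(D) is finite; the longest accepting path visits 4 useful states, giving maximum string length 3.
Counting accepting paths from q3 by length: 1 of length 0, 1 of length 1, 2 of length 2, 1 of length 3. Total 5.

5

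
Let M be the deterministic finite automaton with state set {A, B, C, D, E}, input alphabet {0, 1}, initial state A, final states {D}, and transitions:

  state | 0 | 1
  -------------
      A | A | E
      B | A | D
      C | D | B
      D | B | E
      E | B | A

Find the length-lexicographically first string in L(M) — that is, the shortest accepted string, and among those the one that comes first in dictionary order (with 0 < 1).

101

A breadth-first search from A reaches an accepting state first via the path A → E → B → D on input 101.
No string of length < 3 is accepted (BFS exhausts all shorter strings without reaching an accepting state), and 101 is the lexicographically least accepting string of length 3.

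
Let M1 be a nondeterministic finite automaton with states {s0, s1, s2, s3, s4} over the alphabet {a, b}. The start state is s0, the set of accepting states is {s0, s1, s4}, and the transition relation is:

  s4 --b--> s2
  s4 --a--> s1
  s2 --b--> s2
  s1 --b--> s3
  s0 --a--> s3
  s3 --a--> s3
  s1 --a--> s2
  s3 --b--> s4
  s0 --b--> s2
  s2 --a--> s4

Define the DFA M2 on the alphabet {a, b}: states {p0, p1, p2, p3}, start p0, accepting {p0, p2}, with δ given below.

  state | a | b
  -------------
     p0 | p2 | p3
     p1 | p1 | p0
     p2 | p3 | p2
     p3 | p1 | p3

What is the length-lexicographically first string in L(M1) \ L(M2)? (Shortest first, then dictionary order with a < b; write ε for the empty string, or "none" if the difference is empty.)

ba

The string ba is accepted by M1 but not by M2.
No shorter string lies in the difference, and ba is the lexicographically first length-2 string in L(M1) \ L(M2).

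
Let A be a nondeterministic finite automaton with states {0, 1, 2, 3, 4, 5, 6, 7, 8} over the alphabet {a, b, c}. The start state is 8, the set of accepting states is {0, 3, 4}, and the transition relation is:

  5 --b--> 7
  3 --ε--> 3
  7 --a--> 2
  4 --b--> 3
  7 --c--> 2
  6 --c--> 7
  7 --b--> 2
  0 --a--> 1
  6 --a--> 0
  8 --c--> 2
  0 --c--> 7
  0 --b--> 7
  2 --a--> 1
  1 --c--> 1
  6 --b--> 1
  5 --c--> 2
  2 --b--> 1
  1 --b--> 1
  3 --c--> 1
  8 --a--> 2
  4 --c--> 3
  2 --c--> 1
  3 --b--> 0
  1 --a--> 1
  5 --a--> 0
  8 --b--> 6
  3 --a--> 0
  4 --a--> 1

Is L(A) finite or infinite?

The useful states (reachable from 8 and able to reach an accepting state) are {0, 6, 8}.
Restricted to these states the transition graph has no cycle, so every accepting path has bounded length and L is finite.

finite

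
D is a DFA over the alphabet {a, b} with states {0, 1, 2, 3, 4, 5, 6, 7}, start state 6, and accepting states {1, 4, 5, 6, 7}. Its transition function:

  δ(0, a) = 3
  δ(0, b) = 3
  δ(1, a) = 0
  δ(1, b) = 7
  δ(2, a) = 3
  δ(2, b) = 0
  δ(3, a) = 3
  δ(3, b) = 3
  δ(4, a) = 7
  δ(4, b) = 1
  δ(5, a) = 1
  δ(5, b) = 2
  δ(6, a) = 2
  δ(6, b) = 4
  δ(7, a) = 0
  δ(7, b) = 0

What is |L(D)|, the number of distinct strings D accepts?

The useful subgraph on states {1, 4, 6, 7} is acyclic, so L(D) is finite; the longest accepting path visits 4 useful states, giving maximum string length 3.
Counting accepting paths from 6 by length: 1 of length 0, 1 of length 1, 2 of length 2, 1 of length 3. Total 5.

5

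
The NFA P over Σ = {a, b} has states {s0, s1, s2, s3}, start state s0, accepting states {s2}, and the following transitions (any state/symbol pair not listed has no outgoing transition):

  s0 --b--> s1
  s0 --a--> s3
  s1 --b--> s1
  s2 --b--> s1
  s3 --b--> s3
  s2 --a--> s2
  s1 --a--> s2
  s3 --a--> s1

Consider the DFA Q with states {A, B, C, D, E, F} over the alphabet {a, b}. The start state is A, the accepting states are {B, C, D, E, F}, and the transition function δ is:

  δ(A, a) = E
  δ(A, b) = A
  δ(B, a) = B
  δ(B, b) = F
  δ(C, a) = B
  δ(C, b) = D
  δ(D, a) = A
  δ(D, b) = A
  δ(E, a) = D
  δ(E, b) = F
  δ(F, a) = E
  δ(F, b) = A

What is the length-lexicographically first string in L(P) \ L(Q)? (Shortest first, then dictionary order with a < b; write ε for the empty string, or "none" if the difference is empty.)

The string aaa is accepted by P but not by Q.
No shorter string lies in the difference, and aaa is the lexicographically first length-3 string in L(P) \ L(Q).

aaa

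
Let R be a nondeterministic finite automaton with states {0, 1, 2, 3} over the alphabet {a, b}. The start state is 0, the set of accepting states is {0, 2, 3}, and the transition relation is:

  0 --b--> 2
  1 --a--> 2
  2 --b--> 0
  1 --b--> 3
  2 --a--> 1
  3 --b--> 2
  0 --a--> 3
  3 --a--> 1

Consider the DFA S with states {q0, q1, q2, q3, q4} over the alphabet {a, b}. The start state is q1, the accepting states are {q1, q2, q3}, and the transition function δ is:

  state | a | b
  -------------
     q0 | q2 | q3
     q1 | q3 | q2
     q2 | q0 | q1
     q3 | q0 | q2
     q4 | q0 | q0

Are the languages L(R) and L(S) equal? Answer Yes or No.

Exploring the product automaton R × S from the start pair (0, q1), following both machines on each input symbol, reaches 4 state pairs: (0, q1), (3, q3), (2, q2), (1, q0).
R accepts in {0, 2, 3} and S accepts in {q1, q2, q3}. In every reachable pair the two components are either both accepting — (0, q1), (3, q3), (2, q2) — or both non-accepting, so no string is accepted by exactly one of the machines: L(R) \ L(S) and L(S) \ L(R) are both empty.
Hence every string is accepted by R iff it is accepted by S, and the two languages coincide.

Yes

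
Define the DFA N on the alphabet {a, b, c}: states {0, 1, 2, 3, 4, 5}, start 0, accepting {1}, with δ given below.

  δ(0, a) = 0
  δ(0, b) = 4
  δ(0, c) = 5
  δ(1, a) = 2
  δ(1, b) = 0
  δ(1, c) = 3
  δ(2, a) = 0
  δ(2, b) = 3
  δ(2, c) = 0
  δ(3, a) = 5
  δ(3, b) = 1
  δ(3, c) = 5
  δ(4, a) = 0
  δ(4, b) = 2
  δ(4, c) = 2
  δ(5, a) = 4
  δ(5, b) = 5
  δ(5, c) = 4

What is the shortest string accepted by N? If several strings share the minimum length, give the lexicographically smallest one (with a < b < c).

A breadth-first search from 0 reaches an accepting state first via the path 0 → 4 → 2 → 3 → 1 on input bbbb.
No string of length < 4 is accepted (BFS exhausts all shorter strings without reaching an accepting state), and bbbb is the lexicographically least accepting string of length 4.

bbbb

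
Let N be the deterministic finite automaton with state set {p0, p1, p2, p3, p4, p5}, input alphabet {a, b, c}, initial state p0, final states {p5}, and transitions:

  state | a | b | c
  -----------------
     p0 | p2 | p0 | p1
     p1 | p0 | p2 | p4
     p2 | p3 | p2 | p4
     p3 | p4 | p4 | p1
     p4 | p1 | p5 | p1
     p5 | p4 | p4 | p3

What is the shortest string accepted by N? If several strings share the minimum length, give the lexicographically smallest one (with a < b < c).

acb

A breadth-first search from p0 reaches an accepting state first via the path p0 → p2 → p4 → p5 on input acb.
No string of length < 3 is accepted (BFS exhausts all shorter strings without reaching an accepting state), and acb is the lexicographically least accepting string of length 3.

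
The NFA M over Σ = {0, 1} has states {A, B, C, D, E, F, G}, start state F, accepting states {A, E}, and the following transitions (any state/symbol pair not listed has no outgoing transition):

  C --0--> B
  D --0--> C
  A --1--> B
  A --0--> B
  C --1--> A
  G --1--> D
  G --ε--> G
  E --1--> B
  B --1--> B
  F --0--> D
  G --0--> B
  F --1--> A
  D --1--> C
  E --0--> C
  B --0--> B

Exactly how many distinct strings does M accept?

The useful subgraph on states {A, C, D, F} is acyclic, so L(M) is finite; the longest accepting path visits 4 useful states, giving maximum string length 3.
Counting accepting paths from F by length: 1 of length 1, 2 of length 3. Total 3.

3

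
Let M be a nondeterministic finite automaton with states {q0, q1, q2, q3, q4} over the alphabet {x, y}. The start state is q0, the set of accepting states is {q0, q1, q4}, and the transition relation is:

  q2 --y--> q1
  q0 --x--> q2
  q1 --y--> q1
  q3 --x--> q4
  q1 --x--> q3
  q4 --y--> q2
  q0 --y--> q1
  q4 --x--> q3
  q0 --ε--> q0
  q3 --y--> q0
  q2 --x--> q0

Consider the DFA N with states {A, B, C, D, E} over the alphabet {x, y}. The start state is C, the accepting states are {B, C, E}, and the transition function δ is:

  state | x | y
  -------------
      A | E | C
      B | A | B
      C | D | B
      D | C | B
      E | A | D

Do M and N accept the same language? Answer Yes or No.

Yes

Exploring the product automaton M × N from the start pair (q0, C), following both machines on each input symbol, reaches 5 state pairs: (q0, C), (q2, D), (q1, B), (q3, A), (q4, E).
M accepts in {q0, q1, q4} and N accepts in {B, C, E}. In every reachable pair the two components are either both accepting — (q0, C), (q1, B), (q4, E) — or both non-accepting, so no string is accepted by exactly one of the machines: L(M) \ L(N) and L(N) \ L(M) are both empty.
Hence every string is accepted by M iff it is accepted by N, and the two languages coincide.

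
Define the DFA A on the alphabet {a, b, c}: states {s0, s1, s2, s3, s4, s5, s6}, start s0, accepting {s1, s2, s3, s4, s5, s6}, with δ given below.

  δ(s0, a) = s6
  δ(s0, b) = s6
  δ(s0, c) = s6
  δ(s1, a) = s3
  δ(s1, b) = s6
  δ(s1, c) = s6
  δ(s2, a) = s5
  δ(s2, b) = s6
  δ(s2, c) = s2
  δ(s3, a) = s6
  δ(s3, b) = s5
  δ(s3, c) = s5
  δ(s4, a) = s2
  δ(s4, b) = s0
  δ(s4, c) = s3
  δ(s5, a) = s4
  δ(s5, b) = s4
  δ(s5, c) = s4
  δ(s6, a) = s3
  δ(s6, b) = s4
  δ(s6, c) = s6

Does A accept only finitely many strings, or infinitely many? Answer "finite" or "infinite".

infinite

State s0 is reachable from the start and can reach an accepting state, and it lies on the cycle s0 → s6 → s3 → s5 → s4 → s0.
Traversing that cycle any number of times yields accepted strings of unbounded length, so the language is infinite.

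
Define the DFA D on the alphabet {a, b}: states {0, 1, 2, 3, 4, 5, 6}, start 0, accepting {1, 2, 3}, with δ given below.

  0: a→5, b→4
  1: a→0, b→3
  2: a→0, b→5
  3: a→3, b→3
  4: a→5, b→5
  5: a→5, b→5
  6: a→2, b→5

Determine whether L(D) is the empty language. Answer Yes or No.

Yes

The states reachable from the start state are {0, 4, 5}.
None of the accepting states {1, 2, 3} is reachable, so no string is accepted and L(D) = ∅.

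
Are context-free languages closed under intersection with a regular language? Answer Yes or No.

Run a PDA for the context-free language and a DFA for the regular one in parallel (product of finite controls, the PDA's stack unchanged, the DFA advancing only on input moves); the product PDA accepts exactly the intersection. (Intersection of two CFLs, by contrast, can fail to be context-free.)
So the context-free languages are closed under intersection with a regular language.

Yes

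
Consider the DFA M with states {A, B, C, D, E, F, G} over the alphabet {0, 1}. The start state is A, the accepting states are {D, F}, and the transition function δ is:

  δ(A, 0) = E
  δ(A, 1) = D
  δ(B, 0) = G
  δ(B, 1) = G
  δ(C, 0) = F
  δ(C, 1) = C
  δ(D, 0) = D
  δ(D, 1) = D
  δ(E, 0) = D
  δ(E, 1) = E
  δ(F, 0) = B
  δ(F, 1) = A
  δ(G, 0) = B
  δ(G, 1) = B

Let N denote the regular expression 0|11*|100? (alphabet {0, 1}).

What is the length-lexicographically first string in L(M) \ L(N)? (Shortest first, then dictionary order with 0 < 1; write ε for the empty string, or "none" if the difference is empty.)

The string 00 is accepted by M but not by N.
No shorter string lies in the difference, and 00 is the lexicographically first length-2 string in L(M) \ L(N).

00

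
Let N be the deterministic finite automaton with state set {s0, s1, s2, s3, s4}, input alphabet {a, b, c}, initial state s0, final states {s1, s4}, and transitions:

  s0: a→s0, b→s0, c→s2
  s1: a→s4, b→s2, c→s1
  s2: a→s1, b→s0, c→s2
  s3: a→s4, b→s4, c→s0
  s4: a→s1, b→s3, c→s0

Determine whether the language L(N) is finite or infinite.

infinite

State s0 is reachable from the start and can reach an accepting state, and it lies on the cycle s0 → s0.
Traversing that cycle any number of times yields accepted strings of unbounded length, so the language is infinite.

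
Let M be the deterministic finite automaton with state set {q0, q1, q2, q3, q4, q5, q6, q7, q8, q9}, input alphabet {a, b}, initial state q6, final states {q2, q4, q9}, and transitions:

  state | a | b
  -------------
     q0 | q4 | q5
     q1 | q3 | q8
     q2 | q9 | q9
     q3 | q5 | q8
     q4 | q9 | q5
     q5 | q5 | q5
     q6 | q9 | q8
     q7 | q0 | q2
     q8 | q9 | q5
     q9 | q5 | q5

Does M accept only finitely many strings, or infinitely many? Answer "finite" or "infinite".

finite

The useful states (reachable from q6 and able to reach an accepting state) are {q6, q8, q9}.
Restricted to these states the transition graph has no cycle, so every accepting path has bounded length and L is finite.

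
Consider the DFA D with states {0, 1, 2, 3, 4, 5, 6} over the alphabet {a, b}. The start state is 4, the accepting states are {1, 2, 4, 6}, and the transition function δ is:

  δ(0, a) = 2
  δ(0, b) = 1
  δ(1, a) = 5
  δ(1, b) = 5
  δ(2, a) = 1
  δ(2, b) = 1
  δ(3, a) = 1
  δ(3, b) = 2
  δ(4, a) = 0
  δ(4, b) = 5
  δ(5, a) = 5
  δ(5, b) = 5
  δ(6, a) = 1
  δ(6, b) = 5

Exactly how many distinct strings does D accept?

5

The useful subgraph on states {0, 1, 2, 4} is acyclic, so L(D) is finite; the longest accepting path visits 4 useful states, giving maximum string length 3.
Counting accepting paths from 4 by length: 1 of length 0, 2 of length 2, 2 of length 3. Total 5.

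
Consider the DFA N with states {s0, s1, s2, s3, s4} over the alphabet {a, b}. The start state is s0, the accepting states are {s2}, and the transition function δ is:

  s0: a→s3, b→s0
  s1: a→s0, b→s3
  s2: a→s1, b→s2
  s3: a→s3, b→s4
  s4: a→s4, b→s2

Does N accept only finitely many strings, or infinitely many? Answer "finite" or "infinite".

infinite

State s0 is reachable from the start and can reach an accepting state, and it lies on the cycle s0 → s0.
Traversing that cycle any number of times yields accepted strings of unbounded length, so the language is infinite.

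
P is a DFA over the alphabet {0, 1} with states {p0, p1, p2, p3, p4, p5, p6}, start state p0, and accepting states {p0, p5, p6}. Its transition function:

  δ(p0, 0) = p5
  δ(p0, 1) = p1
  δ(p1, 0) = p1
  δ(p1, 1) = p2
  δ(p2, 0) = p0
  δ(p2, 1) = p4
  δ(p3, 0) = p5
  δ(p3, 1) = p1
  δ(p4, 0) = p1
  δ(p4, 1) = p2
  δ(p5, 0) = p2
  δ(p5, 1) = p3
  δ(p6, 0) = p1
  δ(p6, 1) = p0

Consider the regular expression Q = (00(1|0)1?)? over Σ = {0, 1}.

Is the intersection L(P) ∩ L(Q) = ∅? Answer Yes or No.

No

The empty string ε is accepted by both P and Q.
Hence L(P) ∩ L(Q) ≠ ∅.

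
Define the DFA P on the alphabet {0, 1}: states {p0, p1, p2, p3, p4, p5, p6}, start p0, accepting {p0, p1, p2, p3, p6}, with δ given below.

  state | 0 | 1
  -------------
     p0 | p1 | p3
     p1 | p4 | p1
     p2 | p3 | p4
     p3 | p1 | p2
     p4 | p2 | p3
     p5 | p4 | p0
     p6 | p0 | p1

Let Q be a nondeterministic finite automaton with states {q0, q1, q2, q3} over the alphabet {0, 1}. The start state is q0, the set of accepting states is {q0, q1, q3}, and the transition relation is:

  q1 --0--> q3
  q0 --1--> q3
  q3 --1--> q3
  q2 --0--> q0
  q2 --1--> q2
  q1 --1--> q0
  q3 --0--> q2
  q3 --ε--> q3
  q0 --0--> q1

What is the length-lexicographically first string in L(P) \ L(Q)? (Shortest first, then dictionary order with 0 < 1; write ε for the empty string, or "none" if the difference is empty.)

10

The string 10 is accepted by P but not by Q.
No shorter string lies in the difference, and 10 is the lexicographically first length-2 string in L(P) \ L(Q).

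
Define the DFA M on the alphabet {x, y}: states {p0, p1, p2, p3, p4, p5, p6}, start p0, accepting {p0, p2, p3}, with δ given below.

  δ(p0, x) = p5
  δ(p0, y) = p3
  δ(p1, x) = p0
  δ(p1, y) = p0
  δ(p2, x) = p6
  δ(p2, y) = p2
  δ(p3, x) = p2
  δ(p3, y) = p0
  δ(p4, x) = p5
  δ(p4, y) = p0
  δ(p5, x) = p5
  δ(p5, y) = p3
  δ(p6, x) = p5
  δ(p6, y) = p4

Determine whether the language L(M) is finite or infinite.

infinite

State p0 is reachable from the start and can reach an accepting state, and it lies on the cycle p0 → p3 → p0.
Traversing that cycle any number of times yields accepted strings of unbounded length, so the language is infinite.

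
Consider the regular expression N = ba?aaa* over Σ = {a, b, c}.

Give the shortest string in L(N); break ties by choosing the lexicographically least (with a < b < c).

baa

By inspection of the expression, no string of length less than 3 matches, and baa is the lexicographically first match of length 3.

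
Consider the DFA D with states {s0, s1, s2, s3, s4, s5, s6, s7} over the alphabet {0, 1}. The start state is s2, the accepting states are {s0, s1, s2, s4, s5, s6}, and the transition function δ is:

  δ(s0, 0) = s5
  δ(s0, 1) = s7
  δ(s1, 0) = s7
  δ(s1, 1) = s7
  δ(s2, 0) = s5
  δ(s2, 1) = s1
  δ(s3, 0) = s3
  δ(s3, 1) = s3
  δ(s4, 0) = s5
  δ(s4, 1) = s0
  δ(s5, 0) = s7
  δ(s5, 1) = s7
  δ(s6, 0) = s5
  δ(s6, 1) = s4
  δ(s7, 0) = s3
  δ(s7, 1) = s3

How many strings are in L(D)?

3

The useful subgraph on states {s1, s2, s5} is acyclic, so L(D) is finite; the longest accepting path visits 2 useful states, giving maximum string length 1.
Counting accepting paths from s2 by length: 1 of length 0, 2 of length 1. Total 3.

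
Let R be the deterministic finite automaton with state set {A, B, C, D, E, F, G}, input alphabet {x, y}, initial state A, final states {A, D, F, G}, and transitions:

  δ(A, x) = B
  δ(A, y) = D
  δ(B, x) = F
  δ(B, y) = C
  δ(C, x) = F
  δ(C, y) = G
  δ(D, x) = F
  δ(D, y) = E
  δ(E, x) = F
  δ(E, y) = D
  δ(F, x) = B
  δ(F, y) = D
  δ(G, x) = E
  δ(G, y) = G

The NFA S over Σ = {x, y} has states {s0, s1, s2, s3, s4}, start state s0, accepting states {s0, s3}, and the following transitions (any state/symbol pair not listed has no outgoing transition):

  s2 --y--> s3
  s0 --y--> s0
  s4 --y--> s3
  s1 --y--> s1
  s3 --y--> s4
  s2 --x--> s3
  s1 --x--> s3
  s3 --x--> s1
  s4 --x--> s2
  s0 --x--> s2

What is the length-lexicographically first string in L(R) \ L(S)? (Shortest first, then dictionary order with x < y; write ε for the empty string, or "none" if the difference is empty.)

The string yx is accepted by R but not by S.
No shorter string lies in the difference, and yx is the lexicographically first length-2 string in L(R) \ L(S).

yx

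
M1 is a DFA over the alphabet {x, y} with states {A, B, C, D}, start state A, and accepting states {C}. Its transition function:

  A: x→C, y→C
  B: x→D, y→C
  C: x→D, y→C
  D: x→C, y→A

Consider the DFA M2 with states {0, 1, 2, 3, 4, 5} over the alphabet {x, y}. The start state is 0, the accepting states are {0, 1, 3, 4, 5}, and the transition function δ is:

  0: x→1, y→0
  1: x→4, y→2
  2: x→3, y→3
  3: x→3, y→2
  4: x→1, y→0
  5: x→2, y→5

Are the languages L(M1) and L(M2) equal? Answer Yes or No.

No

The string xy is accepted by M1 but rejected by M2.
So L(M1) ≠ L(M2).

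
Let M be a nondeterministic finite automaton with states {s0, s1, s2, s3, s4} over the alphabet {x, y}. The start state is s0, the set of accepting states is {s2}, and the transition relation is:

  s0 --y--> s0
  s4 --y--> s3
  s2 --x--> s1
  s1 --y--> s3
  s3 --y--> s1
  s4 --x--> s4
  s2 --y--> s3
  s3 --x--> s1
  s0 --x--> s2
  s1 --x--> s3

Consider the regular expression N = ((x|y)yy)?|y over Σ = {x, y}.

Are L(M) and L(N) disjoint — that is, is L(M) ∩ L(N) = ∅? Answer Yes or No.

Converting the expression N to a DFA (subset construction, then merging equivalent states) gives the minimal DFA with states {n0, n1, n2, n3, n4, n5}, start state n0, accepting states {n0, n2, n5} and transitions n0: x→n1, y→n2; n1: x→n3, y→n4; n2: x→n3, y→n4; n3: x→n3, y→n3; n4: x→n3, y→n5; n5: x→n3, y→n3.
Exploring the product automaton M × N from the start pair (s0, n0), following both machines on each input symbol, reaches 11 state pairs: (s0, n0), (s2, n1), (s0, n2), (s1, n3), (s3, n4), (s2, n3), (s0, n4), (s3, n3), (s1, n5), (s0, n5), (s0, n3).
M accepts in {s2} and N accepts in {n0, n2, n5}; no reachable pair has both components accepting, so no string drives both machines to acceptance simultaneously and L(M) ∩ L(N) = ∅.
So no string is accepted by both, and the intersection is empty.

Yes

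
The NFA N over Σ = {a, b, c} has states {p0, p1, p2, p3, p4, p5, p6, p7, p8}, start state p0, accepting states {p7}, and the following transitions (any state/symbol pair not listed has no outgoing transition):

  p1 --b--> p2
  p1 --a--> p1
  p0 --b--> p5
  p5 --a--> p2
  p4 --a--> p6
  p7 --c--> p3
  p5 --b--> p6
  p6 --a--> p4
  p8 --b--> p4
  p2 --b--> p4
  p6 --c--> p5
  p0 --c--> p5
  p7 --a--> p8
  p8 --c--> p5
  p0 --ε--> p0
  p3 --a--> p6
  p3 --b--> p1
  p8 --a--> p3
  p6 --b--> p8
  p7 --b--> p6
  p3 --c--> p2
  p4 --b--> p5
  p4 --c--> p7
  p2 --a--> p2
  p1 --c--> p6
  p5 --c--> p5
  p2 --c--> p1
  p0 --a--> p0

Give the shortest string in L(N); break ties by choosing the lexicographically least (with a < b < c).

babc

A breadth-first search from p0 reaches an accepting state first via the path p0 → p5 → p2 → p4 → p7 on input babc.
No string of length < 4 is accepted (BFS exhausts all shorter strings without reaching an accepting state), and babc is the lexicographically least accepting string of length 4.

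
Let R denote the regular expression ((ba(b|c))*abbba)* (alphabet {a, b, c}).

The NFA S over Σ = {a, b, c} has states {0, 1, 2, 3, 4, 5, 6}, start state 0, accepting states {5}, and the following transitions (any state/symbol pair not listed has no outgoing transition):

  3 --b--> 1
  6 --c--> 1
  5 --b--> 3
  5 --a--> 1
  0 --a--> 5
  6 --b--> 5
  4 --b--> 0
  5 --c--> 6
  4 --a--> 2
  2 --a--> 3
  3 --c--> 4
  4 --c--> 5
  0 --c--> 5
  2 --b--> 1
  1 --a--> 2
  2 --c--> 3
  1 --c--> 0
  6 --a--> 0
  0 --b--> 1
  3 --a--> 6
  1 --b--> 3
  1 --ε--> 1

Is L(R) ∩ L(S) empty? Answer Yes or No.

Yes

Converting the expression R to a DFA (subset construction, then merging equivalent states) gives the minimal DFA with states {r0, r1, r2, r3, r4, r5, r6, r7, r8}, start state r0, accepting states {r0} and transitions r0: a→r1, b→r2, c→r3; r1: a→r3, b→r4, c→r3; r2: a→r5, b→r3, c→r3; r3: a→r3, b→r3, c→r3; r4: a→r3, b→r6, c→r3; r5: a→r3, b→r7, c→r7; r6: a→r3, b→r8, c→r3; r7: a→r1, b→r2, c→r3; r8: a→r0, b→r3, c→r3.
Exploring the product automaton R × S from the start pair (r0, 0), following both machines on each input symbol, reaches 33 state pairs: (r0, 0), (r1, 5), (r2, 1), (r3, 5), (r3, 1), (r4, 3), (r3, 6), (r5, 2), (r3, 3), (r3, 0), (r3, 2), (r6, 1), (r3, 4), (r7, 1), (r7, 3), (r8, 3), (r1, 2), (r2, 3), (r1, 6), (r0, 6), (r4, 1), (r5, 6), (r4, 5), (r1, 0), (r2, 5), (r6, 3), (r7, 5), (r5, 1), (r8, 1), (r1, 1), (r7, 0), (r0, 2), (r1, 3).
R accepts in {r0} and S accepts in {5}; no reachable pair has both components accepting, so no string drives both machines to acceptance simultaneously and L(R) ∩ L(S) = ∅.
So no string is accepted by both, and the intersection is empty.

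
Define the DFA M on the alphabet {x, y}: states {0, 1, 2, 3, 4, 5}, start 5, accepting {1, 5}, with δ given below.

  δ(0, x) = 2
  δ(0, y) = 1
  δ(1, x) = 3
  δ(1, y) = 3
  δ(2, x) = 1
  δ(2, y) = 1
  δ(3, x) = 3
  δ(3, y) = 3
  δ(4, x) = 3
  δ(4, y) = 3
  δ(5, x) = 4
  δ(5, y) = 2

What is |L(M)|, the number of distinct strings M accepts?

3

The useful subgraph on states {1, 2, 5} is acyclic, so L(M) is finite; the longest accepting path visits 3 useful states, giving maximum string length 2.
Counting accepting paths from 5 by length: 1 of length 0, 2 of length 2. Total 3.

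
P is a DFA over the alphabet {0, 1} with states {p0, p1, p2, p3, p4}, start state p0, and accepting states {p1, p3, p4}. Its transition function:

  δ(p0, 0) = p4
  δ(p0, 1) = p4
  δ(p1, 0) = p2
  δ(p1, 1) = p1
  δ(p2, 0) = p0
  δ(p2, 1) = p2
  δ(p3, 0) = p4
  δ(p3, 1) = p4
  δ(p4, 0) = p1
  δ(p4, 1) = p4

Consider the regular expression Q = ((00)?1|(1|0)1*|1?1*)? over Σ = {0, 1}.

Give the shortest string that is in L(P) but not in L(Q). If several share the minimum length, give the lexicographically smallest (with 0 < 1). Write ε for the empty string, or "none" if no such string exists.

The string 00 is accepted by P but not by Q.
No shorter string lies in the difference, and 00 is the lexicographically first length-2 string in L(P) \ L(Q).

00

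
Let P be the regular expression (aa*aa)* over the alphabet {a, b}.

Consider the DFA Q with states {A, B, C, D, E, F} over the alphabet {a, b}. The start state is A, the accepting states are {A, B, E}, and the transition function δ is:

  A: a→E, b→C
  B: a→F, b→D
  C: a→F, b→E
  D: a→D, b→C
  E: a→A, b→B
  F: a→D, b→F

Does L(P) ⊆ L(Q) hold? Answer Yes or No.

Yes

Converting the expression P to a DFA (subset construction, then merging equivalent states) gives the minimal DFA with states {p0, p1, p2, p3, p4}, start state p0, accepting states {p0, p4} and transitions p0: a→p1, b→p2; p1: a→p3, b→p2; p2: a→p2, b→p2; p3: a→p4, b→p2; p4: a→p4, b→p2.
Exploring the product automaton P × Q from the start pair (p0, A), following both machines on each input symbol, reaches 11 state pairs: (p0, A), (p1, E), (p2, C), (p3, A), (p2, B), (p2, F), (p2, E), (p4, E), (p2, D), (p2, A), (p4, A).
P accepts in {p0, p4} and Q accepts in {A, B, E}. The reachable pairs whose P-component is accepting are (p0, A), (p4, E), (p4, A); in each of them the Q-component is accepting too, so the product for L(P) \ L(Q) (P-component accepting, Q-component rejecting) has no reachable accepting pair and the difference is empty.
Hence every string in L(P) is also in L(Q).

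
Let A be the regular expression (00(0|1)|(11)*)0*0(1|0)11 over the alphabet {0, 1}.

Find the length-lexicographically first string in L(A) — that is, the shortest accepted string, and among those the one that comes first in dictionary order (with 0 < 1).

0011

By inspection of the expression, no string of length less than 4 matches, and 0011 is the lexicographically first match of length 4.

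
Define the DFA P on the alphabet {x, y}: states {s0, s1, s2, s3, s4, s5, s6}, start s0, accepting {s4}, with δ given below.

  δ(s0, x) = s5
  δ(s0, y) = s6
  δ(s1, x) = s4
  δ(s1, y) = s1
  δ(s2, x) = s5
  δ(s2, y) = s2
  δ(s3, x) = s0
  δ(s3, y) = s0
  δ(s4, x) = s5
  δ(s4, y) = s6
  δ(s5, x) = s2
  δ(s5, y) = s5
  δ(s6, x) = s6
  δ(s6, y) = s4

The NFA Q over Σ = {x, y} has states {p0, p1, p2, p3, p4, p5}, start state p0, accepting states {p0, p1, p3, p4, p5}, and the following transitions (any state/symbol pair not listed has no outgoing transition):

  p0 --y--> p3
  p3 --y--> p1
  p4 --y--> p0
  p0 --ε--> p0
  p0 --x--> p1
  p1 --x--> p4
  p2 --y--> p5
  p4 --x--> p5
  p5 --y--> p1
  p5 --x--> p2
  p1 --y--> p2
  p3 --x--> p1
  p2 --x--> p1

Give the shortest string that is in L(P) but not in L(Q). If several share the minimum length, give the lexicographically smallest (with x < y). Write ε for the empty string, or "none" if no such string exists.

yxy

The string yxy is accepted by P but not by Q.
No shorter string lies in the difference, and yxy is the lexicographically first length-3 string in L(P) \ L(Q).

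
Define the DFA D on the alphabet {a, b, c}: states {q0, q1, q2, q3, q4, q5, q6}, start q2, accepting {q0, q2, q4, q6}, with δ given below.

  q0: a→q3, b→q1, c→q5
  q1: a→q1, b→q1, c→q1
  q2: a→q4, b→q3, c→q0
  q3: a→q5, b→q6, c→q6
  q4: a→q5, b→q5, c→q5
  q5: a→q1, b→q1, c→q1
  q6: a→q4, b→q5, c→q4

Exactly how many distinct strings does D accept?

15

The useful subgraph on states {q0, q2, q3, q4, q6} is acyclic, so L(D) is finite; the longest accepting path visits 5 useful states, giving maximum string length 4.
Counting accepting paths from q2 by length: 1 of length 0, 2 of length 1, 2 of length 2, 6 of length 3, 4 of length 4. Total 15.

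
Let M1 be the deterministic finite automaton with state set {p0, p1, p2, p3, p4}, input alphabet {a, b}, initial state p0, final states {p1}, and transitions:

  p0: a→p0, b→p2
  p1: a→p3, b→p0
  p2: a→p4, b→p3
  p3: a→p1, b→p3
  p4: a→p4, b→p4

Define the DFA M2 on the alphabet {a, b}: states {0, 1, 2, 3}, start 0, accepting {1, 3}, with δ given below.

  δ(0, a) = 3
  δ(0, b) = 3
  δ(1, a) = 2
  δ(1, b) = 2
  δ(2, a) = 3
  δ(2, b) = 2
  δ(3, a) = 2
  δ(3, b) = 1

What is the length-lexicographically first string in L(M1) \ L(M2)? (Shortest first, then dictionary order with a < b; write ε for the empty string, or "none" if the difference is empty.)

The string bba is accepted by M1 but not by M2.
No shorter string lies in the difference, and bba is the lexicographically first length-3 string in L(M1) \ L(M2).

bba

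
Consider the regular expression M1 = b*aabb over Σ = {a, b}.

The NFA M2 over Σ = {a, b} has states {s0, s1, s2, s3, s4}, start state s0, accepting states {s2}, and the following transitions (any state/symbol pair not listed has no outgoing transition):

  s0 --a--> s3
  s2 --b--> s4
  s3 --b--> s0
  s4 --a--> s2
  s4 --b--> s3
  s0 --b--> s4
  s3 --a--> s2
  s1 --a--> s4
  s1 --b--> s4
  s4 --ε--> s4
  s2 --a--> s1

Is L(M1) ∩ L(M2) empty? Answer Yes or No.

Converting the expression M1 to a DFA (subset construction, then merging equivalent states) gives the minimal DFA with states {r0, r1, r2, r3, r4, r5}, start state r0, accepting states {r5} and transitions r0: a→r1, b→r0; r1: a→r2, b→r3; r2: a→r3, b→r4; r3: a→r3, b→r3; r4: a→r3, b→r5; r5: a→r3, b→r3.
Exploring the product automaton M1 × M2 from the start pair (r0, s0), following both machines on each input symbol, reaches 14 state pairs: (r0, s0), (r1, s3), (r0, s4), (r2, s2), (r3, s0), (r1, s2), (r0, s3), (r3, s1), (r4, s4), (r3, s3), (r3, s4), (r2, s1), (r3, s2), (r5, s3).
M1 accepts in {r5} and M2 accepts in {s2}; no reachable pair has both components accepting, so no string drives both machines to acceptance simultaneously and L(M1) ∩ L(M2) = ∅.
So no string is accepted by both, and the intersection is empty.

Yes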